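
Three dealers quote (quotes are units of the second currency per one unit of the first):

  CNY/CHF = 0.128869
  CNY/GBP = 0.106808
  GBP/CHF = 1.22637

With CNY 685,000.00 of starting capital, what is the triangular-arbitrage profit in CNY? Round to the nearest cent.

Profitable loop is CNY → GBP → CHF → CNY:
CNY 685,000.00 × 0.106808 = GBP 73,163.48
GBP 73,163.48 × 1.22637 = CHF 89,725.50
CHF 89,725.50 ÷ 0.128869 = CNY 696,253.54
Profit = CNY 696,253.54 − CNY 685,000.00

Profit: CNY 11,253.54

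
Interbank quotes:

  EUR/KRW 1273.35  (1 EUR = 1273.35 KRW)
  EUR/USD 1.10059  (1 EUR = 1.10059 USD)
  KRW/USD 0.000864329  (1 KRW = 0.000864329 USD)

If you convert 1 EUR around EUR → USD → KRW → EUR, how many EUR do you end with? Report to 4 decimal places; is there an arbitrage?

Around EUR → USD → KRW → EUR: 1 × 1.10059 ÷ 0.000864329 ÷ 1273.35 = 0.999997
Product ≈ 1 (deviation 0.000%, within rounding noise).

1.0000 (no arbitrage)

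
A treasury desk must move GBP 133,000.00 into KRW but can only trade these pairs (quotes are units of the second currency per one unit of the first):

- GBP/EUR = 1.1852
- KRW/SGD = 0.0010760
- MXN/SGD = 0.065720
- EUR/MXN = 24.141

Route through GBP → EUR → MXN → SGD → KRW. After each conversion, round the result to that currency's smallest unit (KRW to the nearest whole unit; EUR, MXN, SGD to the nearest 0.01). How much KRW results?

KRW 232,425,530

GBP 133,000.00 × 1.1852 = EUR 157,631.60
EUR 157,631.60 × 24.141 = MXN 3,805,384.46
MXN 3,805,384.46 × 0.065720 = SGD 250,089.87
SGD 250,089.87 ÷ 0.0010760 = KRW 232,425,530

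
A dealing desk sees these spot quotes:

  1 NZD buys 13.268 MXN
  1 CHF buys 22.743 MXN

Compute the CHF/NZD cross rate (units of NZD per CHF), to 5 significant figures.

1 CHF × 22.743 = 22.743 MXN
22.743 MXN ÷ 13.268 = 1.71412 NZD

CHF/NZD = 1.7141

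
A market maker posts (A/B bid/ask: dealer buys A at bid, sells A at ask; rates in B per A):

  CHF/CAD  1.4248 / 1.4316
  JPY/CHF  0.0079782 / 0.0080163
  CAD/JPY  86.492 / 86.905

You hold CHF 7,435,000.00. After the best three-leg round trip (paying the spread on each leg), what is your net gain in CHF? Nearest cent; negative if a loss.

Best loop CHF → JPY → CAD → CHF:
CHF 7,435,000.00 ÷ 0.0080163 (buy JPY at ask) = JPY 927,485,249
JPY 927,485,249 ÷ 86.905 (buy CAD at ask) = CAD 10,672,403.76
CAD 10,672,403.76 ÷ 1.4316 (buy CHF at ask) = CHF 7,454,878.29

Net profit: CHF 19,878.29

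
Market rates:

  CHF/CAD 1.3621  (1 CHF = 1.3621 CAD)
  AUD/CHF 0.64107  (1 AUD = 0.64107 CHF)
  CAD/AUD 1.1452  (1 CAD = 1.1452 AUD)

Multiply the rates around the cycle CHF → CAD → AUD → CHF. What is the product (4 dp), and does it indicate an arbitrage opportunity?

Around CHF → CAD → AUD → CHF: 1 × 1.3621 × 1.1452 × 0.64107 = 0.999990
Product ≈ 1 (deviation 0.001%, within rounding noise).

1.0000 (no arbitrage)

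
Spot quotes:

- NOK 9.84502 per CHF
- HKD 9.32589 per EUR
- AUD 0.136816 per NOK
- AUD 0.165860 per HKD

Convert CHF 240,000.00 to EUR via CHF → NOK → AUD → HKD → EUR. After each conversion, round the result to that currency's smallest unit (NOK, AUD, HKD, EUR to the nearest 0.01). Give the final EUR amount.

CHF 240,000.00 × 9.84502 = NOK 2,362,804.80
NOK 2,362,804.80 × 0.136816 = AUD 323,269.50
AUD 323,269.50 ÷ 0.165860 = HKD 1,949,050.40
HKD 1,949,050.40 ÷ 9.32589 = EUR 208,993.50

EUR 208,993.50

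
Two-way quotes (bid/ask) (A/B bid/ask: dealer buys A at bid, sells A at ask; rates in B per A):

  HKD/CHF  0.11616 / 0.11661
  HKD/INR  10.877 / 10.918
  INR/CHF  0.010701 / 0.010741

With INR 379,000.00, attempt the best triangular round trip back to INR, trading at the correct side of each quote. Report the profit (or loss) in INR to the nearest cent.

Net result: INR -699.51 (no profitable arbitrage after spreads)

Best loop INR → CHF → HKD → INR:
INR 379,000.00 × 0.010701 (sell INR at bid) = CHF 4,055.68
CHF 4,055.68 ÷ 0.11661 (buy HKD at ask) = HKD 34,779.86
HKD 34,779.86 × 10.877 (sell HKD at bid) = INR 378,300.49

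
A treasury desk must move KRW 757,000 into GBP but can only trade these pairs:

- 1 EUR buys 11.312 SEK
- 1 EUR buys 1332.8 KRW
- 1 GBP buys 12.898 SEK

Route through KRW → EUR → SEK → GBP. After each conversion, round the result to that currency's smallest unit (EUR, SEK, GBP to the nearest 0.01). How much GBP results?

GBP 498.14

KRW 757,000 ÷ 1332.8 = EUR 567.98
EUR 567.98 × 11.312 = SEK 6,424.99
SEK 6,424.99 ÷ 12.898 = GBP 498.14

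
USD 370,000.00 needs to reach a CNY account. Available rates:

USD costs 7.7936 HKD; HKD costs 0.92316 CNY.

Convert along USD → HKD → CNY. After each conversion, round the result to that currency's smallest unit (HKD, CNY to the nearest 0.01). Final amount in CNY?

USD 370,000.00 × 7.7936 = HKD 2,883,632.00
HKD 2,883,632.00 × 0.92316 = CNY 2,662,053.72

CNY 2,662,053.72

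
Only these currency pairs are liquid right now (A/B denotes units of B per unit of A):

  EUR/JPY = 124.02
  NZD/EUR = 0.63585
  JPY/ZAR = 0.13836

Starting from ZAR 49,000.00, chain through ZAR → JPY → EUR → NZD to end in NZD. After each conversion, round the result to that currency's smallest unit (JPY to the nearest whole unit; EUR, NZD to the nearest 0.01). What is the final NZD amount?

NZD 4,490.96

ZAR 49,000.00 ÷ 0.13836 = JPY 354,149
JPY 354,149 ÷ 124.02 = EUR 2,855.58
EUR 2,855.58 ÷ 0.63585 = NZD 4,490.96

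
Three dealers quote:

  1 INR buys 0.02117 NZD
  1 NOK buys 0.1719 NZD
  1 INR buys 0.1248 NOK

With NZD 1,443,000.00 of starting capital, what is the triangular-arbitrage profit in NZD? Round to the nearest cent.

Profitable loop is NZD → INR → NOK → NZD:
NZD 1,443,000.00 ÷ 0.02117 = INR 68,162,494.10
INR 68,162,494.10 × 0.1248 = NOK 8,506,679.26
NOK 8,506,679.26 × 0.1719 = NZD 1,462,298.17
Profit = NZD 1,462,298.17 − NZD 1,443,000.00

Profit: NZD 19,298.17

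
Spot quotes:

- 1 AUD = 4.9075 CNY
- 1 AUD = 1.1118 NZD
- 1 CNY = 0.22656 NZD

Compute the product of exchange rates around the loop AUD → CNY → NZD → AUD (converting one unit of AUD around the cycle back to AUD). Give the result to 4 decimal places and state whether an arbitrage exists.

1.0000 (no arbitrage)

Around AUD → CNY → NZD → AUD: 1 × 4.9075 × 0.22656 ÷ 1.1118 = 1.000039
Product ≈ 1 (deviation 0.004%, within rounding noise).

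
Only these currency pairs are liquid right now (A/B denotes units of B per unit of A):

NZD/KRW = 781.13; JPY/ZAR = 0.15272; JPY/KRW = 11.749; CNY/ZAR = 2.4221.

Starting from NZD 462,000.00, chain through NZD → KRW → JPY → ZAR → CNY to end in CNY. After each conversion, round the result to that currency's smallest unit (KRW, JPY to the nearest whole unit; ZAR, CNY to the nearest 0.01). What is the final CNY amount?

CNY 1,936,726.24

NZD 462,000.00 × 781.13 = KRW 360,882,060
KRW 360,882,060 ÷ 11.749 = JPY 30,715,981
JPY 30,715,981 × 0.15272 = ZAR 4,690,944.62
ZAR 4,690,944.62 ÷ 2.4221 = CNY 1,936,726.24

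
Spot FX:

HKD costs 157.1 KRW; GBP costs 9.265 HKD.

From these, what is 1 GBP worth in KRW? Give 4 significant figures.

GBP/KRW = 1456

1 GBP × 9.265 = 9.265 HKD
9.265 HKD × 157.1 = 1455.53 KRW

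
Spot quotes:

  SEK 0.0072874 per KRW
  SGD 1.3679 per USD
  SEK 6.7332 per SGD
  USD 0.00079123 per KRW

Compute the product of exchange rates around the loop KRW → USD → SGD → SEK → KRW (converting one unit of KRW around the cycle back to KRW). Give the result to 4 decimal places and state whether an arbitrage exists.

Around KRW → USD → SGD → SEK → KRW: 1 × 0.00079123 × 1.3679 × 6.7332 ÷ 0.0072874 = 1.000014
Product ≈ 1 (deviation 0.001%, within rounding noise).

1.0000 (no arbitrage)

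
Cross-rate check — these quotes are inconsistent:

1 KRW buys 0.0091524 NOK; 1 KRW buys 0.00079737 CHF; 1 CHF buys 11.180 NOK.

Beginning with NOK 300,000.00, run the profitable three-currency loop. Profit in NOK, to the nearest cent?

Profitable loop is NOK → CHF → KRW → NOK:
NOK 300,000.00 ÷ 11.180 = CHF 26,833.63
CHF 26,833.63 ÷ 0.00079737 = KRW 33,652,673
KRW 33,652,673 × 0.0091524 = NOK 308,002.72
Profit = NOK 308,002.72 − NOK 300,000.00

Profit: NOK 8,002.72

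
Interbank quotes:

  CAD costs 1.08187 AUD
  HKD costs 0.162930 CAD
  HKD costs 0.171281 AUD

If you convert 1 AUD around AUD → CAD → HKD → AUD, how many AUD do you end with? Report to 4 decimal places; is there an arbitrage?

Around AUD → CAD → HKD → AUD: 1 ÷ 1.08187 ÷ 0.162930 × 0.171281 = 0.971702
Product < 1; profitable direction is AUD → HKD → CAD → AUD.

0.9717 (arbitrage exists)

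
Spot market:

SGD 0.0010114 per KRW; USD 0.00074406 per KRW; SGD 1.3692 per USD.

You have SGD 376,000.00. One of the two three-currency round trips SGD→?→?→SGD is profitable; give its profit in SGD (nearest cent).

Profit: SGD 2,738.75

Profitable loop is SGD → KRW → USD → SGD:
SGD 376,000.00 ÷ 0.0010114 = KRW 371,761,914
KRW 371,761,914 × 0.00074406 = USD 276,613.17
USD 276,613.17 × 1.3692 = SGD 378,738.75
Profit = SGD 378,738.75 − SGD 376,000.00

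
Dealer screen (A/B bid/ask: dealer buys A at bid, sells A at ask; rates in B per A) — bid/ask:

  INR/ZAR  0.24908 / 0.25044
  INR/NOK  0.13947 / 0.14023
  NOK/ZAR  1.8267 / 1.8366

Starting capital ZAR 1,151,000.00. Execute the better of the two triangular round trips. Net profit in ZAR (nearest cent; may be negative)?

Net profit: ZAR 19,899.60

Best loop ZAR → INR → NOK → ZAR:
ZAR 1,151,000.00 ÷ 0.25044 (buy INR at ask) = INR 4,595,911.20
INR 4,595,911.20 × 0.13947 (sell INR at bid) = NOK 640,991.73
NOK 640,991.73 × 1.8267 (sell NOK at bid) = ZAR 1,170,899.60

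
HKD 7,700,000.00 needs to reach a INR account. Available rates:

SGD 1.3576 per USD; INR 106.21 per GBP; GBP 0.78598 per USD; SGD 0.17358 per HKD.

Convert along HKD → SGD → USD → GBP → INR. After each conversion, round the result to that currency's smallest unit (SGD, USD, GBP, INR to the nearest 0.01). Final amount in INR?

INR 82,185,552.90

HKD 7,700,000.00 × 0.17358 = SGD 1,336,566.00
SGD 1,336,566.00 ÷ 1.3576 = USD 984,506.48
USD 984,506.48 × 0.78598 = GBP 773,802.40
GBP 773,802.40 × 106.21 = INR 82,185,552.90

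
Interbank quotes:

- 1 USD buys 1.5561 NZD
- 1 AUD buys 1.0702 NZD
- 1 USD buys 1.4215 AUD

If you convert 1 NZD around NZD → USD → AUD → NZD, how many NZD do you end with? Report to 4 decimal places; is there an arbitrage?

Around NZD → USD → AUD → NZD: 1 ÷ 1.5561 × 1.4215 × 1.0702 = 0.977630
Product < 1; profitable direction is NZD → AUD → USD → NZD.

0.9776 (arbitrage exists)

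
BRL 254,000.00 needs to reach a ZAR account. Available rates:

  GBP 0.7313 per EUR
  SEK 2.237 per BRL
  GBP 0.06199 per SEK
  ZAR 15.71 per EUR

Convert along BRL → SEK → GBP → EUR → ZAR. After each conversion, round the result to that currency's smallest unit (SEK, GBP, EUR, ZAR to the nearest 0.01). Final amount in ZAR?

BRL 254,000.00 × 2.237 = SEK 568,198.00
SEK 568,198.00 × 0.06199 = GBP 35,222.59
GBP 35,222.59 ÷ 0.7313 = EUR 48,164.35
EUR 48,164.35 × 15.71 = ZAR 756,661.94

ZAR 756,661.94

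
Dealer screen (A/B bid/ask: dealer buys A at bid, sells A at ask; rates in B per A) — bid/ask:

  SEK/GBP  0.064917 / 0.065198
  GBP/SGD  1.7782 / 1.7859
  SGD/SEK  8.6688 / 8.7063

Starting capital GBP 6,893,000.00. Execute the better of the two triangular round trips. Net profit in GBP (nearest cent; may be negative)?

Net profit: GBP 4,731.89

Best loop GBP → SGD → SEK → GBP:
GBP 6,893,000.00 × 1.7782 (sell GBP at bid) = SGD 12,257,132.60
SGD 12,257,132.60 × 8.6688 (sell SGD at bid) = SEK 106,254,631.08
SEK 106,254,631.08 × 0.064917 (sell SEK at bid) = GBP 6,897,731.89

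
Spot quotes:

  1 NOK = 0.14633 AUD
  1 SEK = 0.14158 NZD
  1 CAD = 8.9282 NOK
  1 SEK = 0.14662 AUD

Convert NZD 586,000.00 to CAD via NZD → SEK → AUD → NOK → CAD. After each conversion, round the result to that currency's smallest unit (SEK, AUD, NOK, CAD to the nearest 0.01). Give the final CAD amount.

NZD 586,000.00 ÷ 0.14158 = SEK 4,139,002.68
SEK 4,139,002.68 × 0.14662 = AUD 606,860.57
AUD 606,860.57 ÷ 0.14633 = NOK 4,147,205.43
NOK 4,147,205.43 ÷ 8.9282 = CAD 464,506.33

CAD 464,506.33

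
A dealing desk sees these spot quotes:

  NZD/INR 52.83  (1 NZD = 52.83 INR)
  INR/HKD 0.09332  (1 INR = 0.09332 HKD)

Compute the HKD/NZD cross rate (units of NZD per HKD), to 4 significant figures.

HKD/NZD = 0.2028

1 HKD ÷ 0.09332 = 10.7158 INR
10.7158 INR ÷ 52.83 = 0.202836 NZD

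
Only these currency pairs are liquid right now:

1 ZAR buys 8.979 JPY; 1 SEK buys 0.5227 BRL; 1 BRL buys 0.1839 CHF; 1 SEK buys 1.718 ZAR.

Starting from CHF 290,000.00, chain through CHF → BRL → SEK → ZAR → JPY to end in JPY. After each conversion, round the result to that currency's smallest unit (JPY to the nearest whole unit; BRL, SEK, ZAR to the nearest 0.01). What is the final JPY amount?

JPY 46,538,770

CHF 290,000.00 ÷ 0.1839 = BRL 1,576,943.99
BRL 1,576,943.99 ÷ 0.5227 = SEK 3,016,919.82
SEK 3,016,919.82 × 1.718 = ZAR 5,183,068.25
ZAR 5,183,068.25 × 8.979 = JPY 46,538,770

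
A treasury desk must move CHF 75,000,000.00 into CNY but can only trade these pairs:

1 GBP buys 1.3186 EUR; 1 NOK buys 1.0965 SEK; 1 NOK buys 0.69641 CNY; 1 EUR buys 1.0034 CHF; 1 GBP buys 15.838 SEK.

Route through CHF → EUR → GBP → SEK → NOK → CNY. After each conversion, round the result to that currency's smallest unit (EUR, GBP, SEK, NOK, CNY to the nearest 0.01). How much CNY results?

CNY 570,204,705.07

CHF 75,000,000.00 ÷ 1.0034 = EUR 74,745,864.06
EUR 74,745,864.06 ÷ 1.3186 = GBP 56,685,775.87
GBP 56,685,775.87 × 15.838 = SEK 897,789,318.23
SEK 897,789,318.23 ÷ 1.0965 = NOK 818,777,308.01
NOK 818,777,308.01 × 0.69641 = CNY 570,204,705.07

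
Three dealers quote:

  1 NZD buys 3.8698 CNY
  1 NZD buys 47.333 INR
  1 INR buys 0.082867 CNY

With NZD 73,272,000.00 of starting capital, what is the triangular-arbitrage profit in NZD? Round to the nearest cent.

Profit: NZD 994,879.01

Profitable loop is NZD → INR → CNY → NZD:
NZD 73,272,000.00 × 47.333 = INR 3,468,183,576.00
INR 3,468,183,576.00 × 0.082867 = CNY 287,397,968.39
CNY 287,397,968.39 ÷ 3.8698 = NZD 74,266,879.01
Profit = NZD 74,266,879.01 − NZD 73,272,000.00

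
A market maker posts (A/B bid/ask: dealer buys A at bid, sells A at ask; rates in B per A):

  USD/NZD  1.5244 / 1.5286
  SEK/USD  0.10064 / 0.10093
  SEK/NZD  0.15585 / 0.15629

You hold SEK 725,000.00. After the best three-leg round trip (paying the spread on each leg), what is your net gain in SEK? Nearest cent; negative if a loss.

Best loop SEK → NZD → USD → SEK:
SEK 725,000.00 × 0.15585 (sell SEK at bid) = NZD 112,991.25
NZD 112,991.25 ÷ 1.5286 (buy USD at ask) = USD 73,918.13
USD 73,918.13 ÷ 0.10093 (buy SEK at ask) = SEK 732,370.23

Net profit: SEK 7,370.23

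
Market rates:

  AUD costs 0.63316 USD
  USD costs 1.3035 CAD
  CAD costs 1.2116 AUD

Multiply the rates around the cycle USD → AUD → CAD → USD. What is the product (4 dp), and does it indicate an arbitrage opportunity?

Around USD → AUD → CAD → USD: 1 ÷ 0.63316 ÷ 1.2116 ÷ 1.3035 = 1.000037
Product ≈ 1 (deviation 0.004%, within rounding noise).

1.0000 (no arbitrage)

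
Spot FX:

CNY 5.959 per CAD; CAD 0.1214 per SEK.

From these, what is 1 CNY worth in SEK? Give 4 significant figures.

CNY/SEK = 1.382

1 CNY ÷ 5.959 = 0.167813 CAD
0.167813 CAD ÷ 0.1214 = 1.38232 SEK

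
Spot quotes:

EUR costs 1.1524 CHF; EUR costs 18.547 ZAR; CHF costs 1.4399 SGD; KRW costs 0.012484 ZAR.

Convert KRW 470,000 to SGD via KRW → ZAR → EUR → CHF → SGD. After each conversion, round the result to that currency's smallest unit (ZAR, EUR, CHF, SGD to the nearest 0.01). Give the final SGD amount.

KRW 470,000 × 0.012484 = ZAR 5,867.48
ZAR 5,867.48 ÷ 18.547 = EUR 316.36
EUR 316.36 × 1.1524 = CHF 364.57
CHF 364.57 × 1.4399 = SGD 524.94

SGD 524.94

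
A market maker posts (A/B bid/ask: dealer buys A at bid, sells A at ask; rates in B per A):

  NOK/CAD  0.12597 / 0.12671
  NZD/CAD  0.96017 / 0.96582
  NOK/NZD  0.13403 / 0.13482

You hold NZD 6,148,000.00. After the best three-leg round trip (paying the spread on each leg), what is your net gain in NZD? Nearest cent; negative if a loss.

Net profit: NZD 96,146.99

Best loop NZD → CAD → NOK → NZD:
NZD 6,148,000.00 × 0.96017 (sell NZD at bid) = CAD 5,903,125.16
CAD 5,903,125.16 ÷ 0.12671 (buy NOK at ask) = NOK 46,587,681.79
NOK 46,587,681.79 × 0.13403 (sell NOK at bid) = NZD 6,244,146.99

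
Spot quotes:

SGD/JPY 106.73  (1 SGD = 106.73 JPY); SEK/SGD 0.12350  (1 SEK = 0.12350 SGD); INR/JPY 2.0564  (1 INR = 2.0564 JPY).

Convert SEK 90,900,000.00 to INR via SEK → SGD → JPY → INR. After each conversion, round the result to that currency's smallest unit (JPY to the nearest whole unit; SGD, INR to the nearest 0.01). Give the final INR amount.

SEK 90,900,000.00 × 0.12350 = SGD 11,226,150.00
SGD 11,226,150.00 × 106.73 = JPY 1,198,166,990
JPY 1,198,166,990 ÷ 2.0564 = INR 582,652,689.17

INR 582,652,689.17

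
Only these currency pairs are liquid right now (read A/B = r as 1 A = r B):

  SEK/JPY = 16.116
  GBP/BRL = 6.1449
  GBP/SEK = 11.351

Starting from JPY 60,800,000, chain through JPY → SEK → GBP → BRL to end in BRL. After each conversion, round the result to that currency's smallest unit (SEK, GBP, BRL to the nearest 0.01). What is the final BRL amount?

JPY 60,800,000 ÷ 16.116 = SEK 3,772,648.30
SEK 3,772,648.30 ÷ 11.351 = GBP 332,362.64
GBP 332,362.64 × 6.1449 = BRL 2,042,335.19

BRL 2,042,335.19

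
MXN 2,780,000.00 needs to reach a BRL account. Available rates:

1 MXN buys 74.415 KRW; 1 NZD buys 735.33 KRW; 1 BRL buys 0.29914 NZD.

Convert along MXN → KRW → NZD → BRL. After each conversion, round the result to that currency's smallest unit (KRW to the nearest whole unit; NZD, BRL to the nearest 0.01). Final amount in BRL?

BRL 940,477.70

MXN 2,780,000.00 × 74.415 = KRW 206,873,700
KRW 206,873,700 ÷ 735.33 = NZD 281,334.50
NZD 281,334.50 ÷ 0.29914 = BRL 940,477.70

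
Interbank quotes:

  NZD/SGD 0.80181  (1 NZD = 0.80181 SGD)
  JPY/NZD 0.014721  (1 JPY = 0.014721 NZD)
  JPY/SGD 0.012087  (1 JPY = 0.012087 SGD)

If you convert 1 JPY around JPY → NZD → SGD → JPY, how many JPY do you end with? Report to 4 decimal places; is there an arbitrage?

Around JPY → NZD → SGD → JPY: 1 × 0.014721 × 0.80181 ÷ 0.012087 = 0.976540
Product < 1; profitable direction is JPY → SGD → NZD → JPY.

0.9765 (arbitrage exists)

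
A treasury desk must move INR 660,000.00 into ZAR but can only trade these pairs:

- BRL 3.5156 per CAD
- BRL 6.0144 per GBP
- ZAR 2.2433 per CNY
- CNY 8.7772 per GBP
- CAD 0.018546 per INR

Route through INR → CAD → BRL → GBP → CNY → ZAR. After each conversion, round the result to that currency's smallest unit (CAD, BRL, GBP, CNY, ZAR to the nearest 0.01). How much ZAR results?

ZAR 140,878.43

INR 660,000.00 × 0.018546 = CAD 12,240.36
CAD 12,240.36 × 3.5156 = BRL 43,032.21
BRL 43,032.21 ÷ 6.0144 = GBP 7,154.86
GBP 7,154.86 × 8.7772 = CNY 62,799.64
CNY 62,799.64 × 2.2433 = ZAR 140,878.43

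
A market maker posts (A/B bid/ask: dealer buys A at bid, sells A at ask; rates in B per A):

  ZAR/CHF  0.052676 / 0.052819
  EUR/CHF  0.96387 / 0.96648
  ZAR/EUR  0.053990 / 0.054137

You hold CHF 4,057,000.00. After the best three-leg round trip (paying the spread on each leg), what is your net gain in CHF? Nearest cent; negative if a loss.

Best loop CHF → EUR → ZAR → CHF:
CHF 4,057,000.00 ÷ 0.96648 (buy EUR at ask) = EUR 4,197,707.14
EUR 4,197,707.14 ÷ 0.054137 (buy ZAR at ask) = ZAR 77,538,599.17
ZAR 77,538,599.17 × 0.052676 (sell ZAR at bid) = CHF 4,084,423.25

Net profit: CHF 27,423.25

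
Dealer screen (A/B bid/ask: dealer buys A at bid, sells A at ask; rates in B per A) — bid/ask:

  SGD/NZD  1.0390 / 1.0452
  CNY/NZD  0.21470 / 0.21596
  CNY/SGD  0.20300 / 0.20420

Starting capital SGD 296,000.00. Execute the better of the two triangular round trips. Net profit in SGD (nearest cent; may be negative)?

Net profit: SGD 1,761.55

Best loop SGD → CNY → NZD → SGD:
SGD 296,000.00 ÷ 0.20420 (buy CNY at ask) = CNY 1,449,559.26
CNY 1,449,559.26 × 0.21470 (sell CNY at bid) = NZD 311,220.37
NZD 311,220.37 ÷ 1.0452 (buy SGD at ask) = SGD 297,761.55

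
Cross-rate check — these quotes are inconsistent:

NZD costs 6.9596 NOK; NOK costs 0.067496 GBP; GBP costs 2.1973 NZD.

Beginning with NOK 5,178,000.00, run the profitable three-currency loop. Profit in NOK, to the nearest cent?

Profitable loop is NOK → GBP → NZD → NOK:
NOK 5,178,000.00 × 0.067496 = GBP 349,494.29
GBP 349,494.29 × 2.1973 = NZD 767,943.80
NZD 767,943.80 × 6.9596 = NOK 5,344,581.66
Profit = NOK 5,344,581.66 − NOK 5,178,000.00

Profit: NOK 166,581.66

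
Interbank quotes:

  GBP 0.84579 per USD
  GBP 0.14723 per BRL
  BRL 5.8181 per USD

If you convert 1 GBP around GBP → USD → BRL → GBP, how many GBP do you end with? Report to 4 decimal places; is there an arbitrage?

1.0128 (arbitrage exists)

Around GBP → USD → BRL → GBP: 1 ÷ 0.84579 × 5.8181 × 0.14723 = 1.012780
Product > 1; profitable direction is GBP → USD → BRL → GBP.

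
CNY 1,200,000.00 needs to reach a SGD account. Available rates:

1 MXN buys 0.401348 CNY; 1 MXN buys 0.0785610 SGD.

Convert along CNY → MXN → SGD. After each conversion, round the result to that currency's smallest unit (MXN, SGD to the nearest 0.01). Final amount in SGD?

CNY 1,200,000.00 ÷ 0.401348 = MXN 2,989,923.96
MXN 2,989,923.96 × 0.0785610 = SGD 234,891.42

SGD 234,891.42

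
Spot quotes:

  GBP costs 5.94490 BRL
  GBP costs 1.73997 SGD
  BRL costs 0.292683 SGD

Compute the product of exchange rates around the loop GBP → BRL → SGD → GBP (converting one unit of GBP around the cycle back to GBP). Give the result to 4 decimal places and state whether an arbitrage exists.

1.0000 (no arbitrage)

Around GBP → BRL → SGD → GBP: 1 × 5.94490 × 0.292683 ÷ 1.73997 = 1.000001
Product ≈ 1 (deviation 0.000%, within rounding noise).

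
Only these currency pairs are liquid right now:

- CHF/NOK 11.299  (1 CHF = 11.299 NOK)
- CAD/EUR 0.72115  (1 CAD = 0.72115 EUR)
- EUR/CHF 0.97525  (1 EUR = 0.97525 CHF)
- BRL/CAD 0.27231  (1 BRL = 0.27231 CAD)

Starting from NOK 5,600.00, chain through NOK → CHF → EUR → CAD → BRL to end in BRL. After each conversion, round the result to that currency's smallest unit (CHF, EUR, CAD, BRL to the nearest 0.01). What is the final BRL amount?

BRL 2,587.90

NOK 5,600.00 ÷ 11.299 = CHF 495.62
CHF 495.62 ÷ 0.97525 = EUR 508.20
EUR 508.20 ÷ 0.72115 = CAD 704.71
CAD 704.71 ÷ 0.27231 = BRL 2,587.90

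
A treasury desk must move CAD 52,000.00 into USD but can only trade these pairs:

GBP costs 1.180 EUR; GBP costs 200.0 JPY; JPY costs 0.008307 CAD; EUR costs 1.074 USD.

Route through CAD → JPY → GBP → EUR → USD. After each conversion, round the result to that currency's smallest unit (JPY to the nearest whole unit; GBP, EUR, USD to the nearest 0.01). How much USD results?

CAD 52,000.00 ÷ 0.008307 = JPY 6,259,781
JPY 6,259,781 ÷ 200.0 = GBP 31,298.90
GBP 31,298.90 × 1.180 = EUR 36,932.70
EUR 36,932.70 × 1.074 = USD 39,665.72

USD 39,665.72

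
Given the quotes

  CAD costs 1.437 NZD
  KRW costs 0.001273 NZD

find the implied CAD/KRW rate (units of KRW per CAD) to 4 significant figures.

1 CAD × 1.437 = 1.437 NZD
1.437 NZD ÷ 0.001273 = 1128.83 KRW

CAD/KRW = 1129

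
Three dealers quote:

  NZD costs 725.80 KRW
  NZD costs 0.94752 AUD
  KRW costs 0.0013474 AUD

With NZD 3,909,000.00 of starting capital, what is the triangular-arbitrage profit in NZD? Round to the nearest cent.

Profitable loop is NZD → KRW → AUD → NZD:
NZD 3,909,000.00 × 725.80 = KRW 2,837,152,200
KRW 2,837,152,200 × 0.0013474 = AUD 3,822,778.87
AUD 3,822,778.87 ÷ 0.94752 = NZD 4,034,509.96
Profit = NZD 4,034,509.96 − NZD 3,909,000.00

Profit: NZD 125,509.96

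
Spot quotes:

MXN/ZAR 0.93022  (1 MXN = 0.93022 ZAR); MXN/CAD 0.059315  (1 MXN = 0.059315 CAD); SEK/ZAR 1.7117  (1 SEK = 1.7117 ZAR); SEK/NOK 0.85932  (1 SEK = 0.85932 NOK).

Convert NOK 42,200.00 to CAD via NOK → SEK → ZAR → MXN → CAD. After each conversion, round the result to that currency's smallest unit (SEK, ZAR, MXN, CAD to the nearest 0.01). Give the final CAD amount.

CAD 5,359.99

NOK 42,200.00 ÷ 0.85932 = SEK 49,108.60
SEK 49,108.60 × 1.7117 = ZAR 84,059.19
ZAR 84,059.19 ÷ 0.93022 = MXN 90,364.85
MXN 90,364.85 × 0.059315 = CAD 5,359.99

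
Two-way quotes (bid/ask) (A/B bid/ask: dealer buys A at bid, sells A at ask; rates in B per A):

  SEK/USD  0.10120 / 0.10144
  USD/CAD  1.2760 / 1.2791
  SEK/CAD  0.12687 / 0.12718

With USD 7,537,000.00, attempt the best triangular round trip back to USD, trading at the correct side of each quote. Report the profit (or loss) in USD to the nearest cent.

Best loop USD → CAD → SEK → USD:
USD 7,537,000.00 × 1.2760 (sell USD at bid) = CAD 9,617,212.00
CAD 9,617,212.00 ÷ 0.12718 (buy SEK at ask) = SEK 75,618,902.34
SEK 75,618,902.34 × 0.10120 (sell SEK at bid) = USD 7,652,632.92

Net profit: USD 115,632.92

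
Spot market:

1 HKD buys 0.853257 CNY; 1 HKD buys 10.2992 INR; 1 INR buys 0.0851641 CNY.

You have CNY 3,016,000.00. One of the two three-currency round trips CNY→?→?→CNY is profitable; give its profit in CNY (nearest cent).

Profitable loop is CNY → HKD → INR → CNY:
CNY 3,016,000.00 ÷ 0.853257 = HKD 3,534,691.19
HKD 3,534,691.19 × 10.2992 = INR 36,404,491.50
INR 36,404,491.50 × 0.0851641 = CNY 3,100,355.75
Profit = CNY 3,100,355.75 − CNY 3,016,000.00

Profit: CNY 84,355.75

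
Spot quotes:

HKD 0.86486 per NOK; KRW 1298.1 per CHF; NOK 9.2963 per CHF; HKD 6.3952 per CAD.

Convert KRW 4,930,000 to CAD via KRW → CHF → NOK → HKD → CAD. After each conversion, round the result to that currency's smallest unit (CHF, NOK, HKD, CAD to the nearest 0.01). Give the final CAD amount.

CAD 4,774.64

KRW 4,930,000 ÷ 1298.1 = CHF 3,797.86
CHF 3,797.86 × 9.2963 = NOK 35,306.05
NOK 35,306.05 × 0.86486 = HKD 30,534.79
HKD 30,534.79 ÷ 6.3952 = CAD 4,774.64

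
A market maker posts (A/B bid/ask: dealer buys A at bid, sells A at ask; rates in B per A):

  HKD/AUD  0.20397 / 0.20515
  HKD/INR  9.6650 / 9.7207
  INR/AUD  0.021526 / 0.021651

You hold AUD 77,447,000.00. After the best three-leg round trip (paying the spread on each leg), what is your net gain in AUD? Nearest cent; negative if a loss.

Best loop AUD → HKD → INR → AUD:
AUD 77,447,000.00 ÷ 0.20515 (buy HKD at ask) = HKD 377,514,014.14
HKD 377,514,014.14 × 9.6650 (sell HKD at bid) = INR 3,648,672,946.62
INR 3,648,672,946.62 × 0.021526 (sell INR at bid) = AUD 78,541,333.85

Net profit: AUD 1,094,333.85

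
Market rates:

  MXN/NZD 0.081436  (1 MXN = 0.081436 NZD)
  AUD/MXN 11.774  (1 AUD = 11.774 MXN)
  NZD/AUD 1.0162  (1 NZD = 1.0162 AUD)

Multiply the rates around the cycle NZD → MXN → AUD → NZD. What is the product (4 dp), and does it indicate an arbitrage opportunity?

Around NZD → MXN → AUD → NZD: 1 ÷ 0.081436 ÷ 11.774 ÷ 1.0162 = 1.026314
Product > 1; profitable direction is NZD → MXN → AUD → NZD.

1.0263 (arbitrage exists)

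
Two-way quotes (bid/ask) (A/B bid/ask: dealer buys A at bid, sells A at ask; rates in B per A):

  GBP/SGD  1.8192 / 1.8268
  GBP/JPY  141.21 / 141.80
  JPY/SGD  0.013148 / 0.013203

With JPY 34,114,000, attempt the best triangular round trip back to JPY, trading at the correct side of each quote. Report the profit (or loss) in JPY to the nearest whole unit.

Net profit: JPY 557,034

Best loop JPY → SGD → GBP → JPY:
JPY 34,114,000 × 0.013148 (sell JPY at bid) = SGD 448,530.87
SGD 448,530.87 ÷ 1.8268 (buy GBP at ask) = GBP 245,528.18
GBP 245,528.18 × 141.21 (sell GBP at bid) = JPY 34,671,034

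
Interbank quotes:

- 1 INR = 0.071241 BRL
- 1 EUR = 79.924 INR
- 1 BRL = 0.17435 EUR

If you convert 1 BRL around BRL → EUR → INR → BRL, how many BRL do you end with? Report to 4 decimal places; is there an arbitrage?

Around BRL → EUR → INR → BRL: 1 × 0.17435 × 79.924 × 0.071241 = 0.992725
Product < 1; profitable direction is BRL → INR → EUR → BRL.

0.9927 (arbitrage exists)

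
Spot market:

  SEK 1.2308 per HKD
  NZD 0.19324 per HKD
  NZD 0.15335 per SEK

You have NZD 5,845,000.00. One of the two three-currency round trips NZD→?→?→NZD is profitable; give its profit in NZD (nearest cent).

Profitable loop is NZD → SEK → HKD → NZD:
NZD 5,845,000.00 ÷ 0.15335 = SEK 38,115,422.24
SEK 38,115,422.24 ÷ 1.2308 = HKD 30,968,006.37
HKD 30,968,006.37 × 0.19324 = NZD 5,984,257.55
Profit = NZD 5,984,257.55 − NZD 5,845,000.00

Profit: NZD 139,257.55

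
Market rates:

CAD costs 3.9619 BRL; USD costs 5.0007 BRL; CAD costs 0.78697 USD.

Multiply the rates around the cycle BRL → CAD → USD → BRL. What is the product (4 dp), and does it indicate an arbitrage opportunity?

Around BRL → CAD → USD → BRL: 1 ÷ 3.9619 × 0.78697 × 5.0007 = 0.993312
Product < 1; profitable direction is BRL → USD → CAD → BRL.

0.9933 (arbitrage exists)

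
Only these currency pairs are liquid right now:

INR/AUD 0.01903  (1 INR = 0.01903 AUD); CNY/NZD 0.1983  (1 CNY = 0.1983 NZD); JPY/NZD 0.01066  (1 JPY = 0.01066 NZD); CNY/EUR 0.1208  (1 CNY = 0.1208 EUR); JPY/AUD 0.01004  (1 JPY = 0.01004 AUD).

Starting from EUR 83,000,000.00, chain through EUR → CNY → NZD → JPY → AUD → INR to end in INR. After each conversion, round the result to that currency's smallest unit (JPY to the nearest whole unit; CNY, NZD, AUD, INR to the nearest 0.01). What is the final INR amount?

INR 6,743,286,194.43

EUR 83,000,000.00 ÷ 0.1208 = CNY 687,086,092.72
CNY 687,086,092.72 × 0.1983 = NZD 136,249,172.19
NZD 136,249,172.19 ÷ 0.01066 = JPY 12,781,348,235
JPY 12,781,348,235 × 0.01004 = AUD 128,324,736.28
AUD 128,324,736.28 ÷ 0.01903 = INR 6,743,286,194.43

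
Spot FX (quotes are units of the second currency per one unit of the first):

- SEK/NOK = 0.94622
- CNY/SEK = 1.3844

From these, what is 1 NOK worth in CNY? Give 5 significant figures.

1 NOK ÷ 0.94622 = 1.05684 SEK
1.05684 SEK ÷ 1.3844 = 0.76339 CNY

NOK/CNY = 0.76339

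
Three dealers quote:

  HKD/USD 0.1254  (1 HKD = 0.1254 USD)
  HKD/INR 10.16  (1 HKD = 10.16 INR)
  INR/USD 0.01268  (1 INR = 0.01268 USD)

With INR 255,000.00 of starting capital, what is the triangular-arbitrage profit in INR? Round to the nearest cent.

Profitable loop is INR → USD → HKD → INR:
INR 255,000.00 × 0.01268 = USD 3,233.40
USD 3,233.40 ÷ 0.1254 = HKD 25,784.69
HKD 25,784.69 × 10.16 = INR 261,972.44
Profit = INR 261,972.44 − INR 255,000.00

Profit: INR 6,972.44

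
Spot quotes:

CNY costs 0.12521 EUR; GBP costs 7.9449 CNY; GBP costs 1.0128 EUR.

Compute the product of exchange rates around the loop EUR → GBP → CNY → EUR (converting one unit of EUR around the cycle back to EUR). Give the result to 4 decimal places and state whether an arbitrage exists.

Around EUR → GBP → CNY → EUR: 1 ÷ 1.0128 × 7.9449 × 0.12521 = 0.982209
Product < 1; profitable direction is EUR → CNY → GBP → EUR.

0.9822 (arbitrage exists)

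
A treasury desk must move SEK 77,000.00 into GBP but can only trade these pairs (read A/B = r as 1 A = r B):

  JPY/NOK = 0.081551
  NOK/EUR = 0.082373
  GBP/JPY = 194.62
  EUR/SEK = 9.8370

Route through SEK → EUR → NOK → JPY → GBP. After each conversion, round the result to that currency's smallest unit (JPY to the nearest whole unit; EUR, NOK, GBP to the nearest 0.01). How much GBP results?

SEK 77,000.00 ÷ 9.8370 = EUR 7,827.59
EUR 7,827.59 ÷ 0.082373 = NOK 95,026.16
NOK 95,026.16 ÷ 0.081551 = JPY 1,165,236
JPY 1,165,236 ÷ 194.62 = GBP 5,987.24

GBP 5,987.24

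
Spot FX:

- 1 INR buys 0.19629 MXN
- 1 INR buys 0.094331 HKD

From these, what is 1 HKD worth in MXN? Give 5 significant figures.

1 HKD ÷ 0.094331 = 10.601 INR
10.601 INR × 0.19629 = 2.08086 MXN

HKD/MXN = 2.0809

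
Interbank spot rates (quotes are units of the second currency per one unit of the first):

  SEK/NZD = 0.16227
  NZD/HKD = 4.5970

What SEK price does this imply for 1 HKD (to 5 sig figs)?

HKD/SEK = 1.3406

1 HKD ÷ 4.5970 = 0.217533 NZD
0.217533 NZD ÷ 0.16227 = 1.34056 SEK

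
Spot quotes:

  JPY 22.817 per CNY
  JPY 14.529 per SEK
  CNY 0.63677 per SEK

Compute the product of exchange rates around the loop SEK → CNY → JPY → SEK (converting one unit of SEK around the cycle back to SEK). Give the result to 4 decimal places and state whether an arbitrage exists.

Around SEK → CNY → JPY → SEK: 1 × 0.63677 × 22.817 ÷ 14.529 = 1.000012
Product ≈ 1 (deviation 0.001%, within rounding noise).

1.0000 (no arbitrage)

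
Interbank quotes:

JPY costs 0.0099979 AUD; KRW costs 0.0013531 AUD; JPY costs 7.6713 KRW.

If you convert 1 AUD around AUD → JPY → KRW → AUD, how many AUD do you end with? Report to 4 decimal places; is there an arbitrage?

1.0382 (arbitrage exists)

Around AUD → JPY → KRW → AUD: 1 ÷ 0.0099979 × 7.6713 × 0.0013531 = 1.038222
Product > 1; profitable direction is AUD → JPY → KRW → AUD.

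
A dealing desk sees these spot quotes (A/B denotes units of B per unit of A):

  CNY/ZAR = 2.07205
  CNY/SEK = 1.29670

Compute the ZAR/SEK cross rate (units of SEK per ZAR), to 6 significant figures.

ZAR/SEK = 0.625805

1 ZAR ÷ 2.07205 = 0.482614 CNY
0.482614 CNY × 1.29670 = 0.625805 SEK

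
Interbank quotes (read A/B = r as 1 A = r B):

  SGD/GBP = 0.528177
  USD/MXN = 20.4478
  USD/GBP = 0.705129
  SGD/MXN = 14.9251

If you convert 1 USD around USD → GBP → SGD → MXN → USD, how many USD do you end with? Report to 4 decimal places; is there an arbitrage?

Around USD → GBP → SGD → MXN → USD: 1 × 0.705129 ÷ 0.528177 × 14.9251 ÷ 20.4478 = 0.974450
Product < 1; profitable direction is USD → MXN → SGD → GBP → USD.

0.9745 (arbitrage exists)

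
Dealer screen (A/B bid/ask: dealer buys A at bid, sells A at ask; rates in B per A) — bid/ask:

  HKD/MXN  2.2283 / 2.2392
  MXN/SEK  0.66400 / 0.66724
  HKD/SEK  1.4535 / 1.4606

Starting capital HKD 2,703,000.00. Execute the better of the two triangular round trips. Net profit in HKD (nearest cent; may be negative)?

Net profit: HKD 35,145.29

Best loop HKD → MXN → SEK → HKD:
HKD 2,703,000.00 × 2.2283 (sell HKD at bid) = MXN 6,023,094.90
MXN 6,023,094.90 × 0.66400 (sell MXN at bid) = SEK 3,999,335.01
SEK 3,999,335.01 ÷ 1.4606 (buy HKD at ask) = HKD 2,738,145.29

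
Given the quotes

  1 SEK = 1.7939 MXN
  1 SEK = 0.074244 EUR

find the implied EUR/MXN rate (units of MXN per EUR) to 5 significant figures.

1 EUR ÷ 0.074244 = 13.4691 SEK
13.4691 SEK × 1.7939 = 24.1622 MXN

EUR/MXN = 24.162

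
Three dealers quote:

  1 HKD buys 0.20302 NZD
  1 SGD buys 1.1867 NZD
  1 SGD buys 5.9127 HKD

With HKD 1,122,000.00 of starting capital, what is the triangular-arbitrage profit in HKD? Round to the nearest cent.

Profitable loop is HKD → NZD → SGD → HKD:
HKD 1,122,000.00 × 0.20302 = NZD 227,788.44
NZD 227,788.44 ÷ 1.1867 = SGD 191,951.16
SGD 191,951.16 × 5.9127 = HKD 1,134,949.62
Profit = HKD 1,134,949.62 − HKD 1,122,000.00

Profit: HKD 12,949.62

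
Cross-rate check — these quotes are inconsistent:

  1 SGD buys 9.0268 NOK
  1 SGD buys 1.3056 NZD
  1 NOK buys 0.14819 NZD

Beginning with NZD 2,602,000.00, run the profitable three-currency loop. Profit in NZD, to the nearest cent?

Profitable loop is NZD → SGD → NOK → NZD:
NZD 2,602,000.00 ÷ 1.3056 = SGD 1,992,953.43
SGD 1,992,953.43 × 9.0268 = NOK 17,989,992.03
NOK 17,989,992.03 × 0.14819 = NZD 2,665,936.92
Profit = NZD 2,665,936.92 − NZD 2,602,000.00

Profit: NZD 63,936.92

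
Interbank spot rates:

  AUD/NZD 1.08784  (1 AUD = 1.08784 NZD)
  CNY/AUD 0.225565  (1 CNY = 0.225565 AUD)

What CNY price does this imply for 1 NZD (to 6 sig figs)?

NZD/CNY = 4.07533

1 NZD ÷ 1.08784 = 0.919253 AUD
0.919253 AUD ÷ 0.225565 = 4.07533 CNY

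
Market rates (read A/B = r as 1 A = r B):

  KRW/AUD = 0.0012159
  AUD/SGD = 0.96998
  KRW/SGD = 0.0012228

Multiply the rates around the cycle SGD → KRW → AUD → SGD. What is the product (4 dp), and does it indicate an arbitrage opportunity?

0.9645 (arbitrage exists)

Around SGD → KRW → AUD → SGD: 1 ÷ 0.0012228 × 0.0012159 × 0.96998 = 0.964507
Product < 1; profitable direction is SGD → AUD → KRW → SGD.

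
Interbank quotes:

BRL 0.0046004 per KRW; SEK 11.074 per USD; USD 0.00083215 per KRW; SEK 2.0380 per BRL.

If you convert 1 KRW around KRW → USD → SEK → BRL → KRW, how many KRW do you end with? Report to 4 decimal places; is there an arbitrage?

Around KRW → USD → SEK → BRL → KRW: 1 × 0.00083215 × 11.074 ÷ 2.0380 ÷ 0.0046004 = 0.982893
Product < 1; profitable direction is KRW → BRL → SEK → USD → KRW.

0.9829 (arbitrage exists)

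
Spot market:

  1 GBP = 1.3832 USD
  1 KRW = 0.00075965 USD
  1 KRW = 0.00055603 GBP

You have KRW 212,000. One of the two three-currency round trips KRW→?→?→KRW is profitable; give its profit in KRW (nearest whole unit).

Profitable loop is KRW → GBP → USD → KRW:
KRW 212,000 × 0.00055603 = GBP 117.88
GBP 117.88 × 1.3832 = USD 163.05
USD 163.05 ÷ 0.00075965 = KRW 214,637
Profit = KRW 214,637 − KRW 212,000

Profit: KRW 2,637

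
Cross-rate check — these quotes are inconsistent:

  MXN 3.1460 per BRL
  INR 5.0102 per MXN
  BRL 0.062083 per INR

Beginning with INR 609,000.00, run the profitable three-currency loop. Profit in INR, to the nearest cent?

Profit: INR 13,344.44

Profitable loop is INR → MXN → BRL → INR:
INR 609,000.00 ÷ 5.0102 = MXN 121,552.03
MXN 121,552.03 ÷ 3.1460 = BRL 38,637.01
BRL 38,637.01 ÷ 0.062083 = INR 622,344.44
Profit = INR 622,344.44 − INR 609,000.00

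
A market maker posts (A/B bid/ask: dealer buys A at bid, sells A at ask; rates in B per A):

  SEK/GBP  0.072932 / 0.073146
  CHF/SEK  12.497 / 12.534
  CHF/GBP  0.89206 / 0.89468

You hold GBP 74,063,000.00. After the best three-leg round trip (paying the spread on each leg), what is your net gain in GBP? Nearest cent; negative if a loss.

Net profit: GBP 1,386,690.68

Best loop GBP → CHF → SEK → GBP:
GBP 74,063,000.00 ÷ 0.89468 (buy CHF at ask) = CHF 82,781,553.18
CHF 82,781,553.18 × 12.497 (sell CHF at bid) = SEK 1,034,521,070.10
SEK 1,034,521,070.10 × 0.072932 (sell SEK at bid) = GBP 75,449,690.68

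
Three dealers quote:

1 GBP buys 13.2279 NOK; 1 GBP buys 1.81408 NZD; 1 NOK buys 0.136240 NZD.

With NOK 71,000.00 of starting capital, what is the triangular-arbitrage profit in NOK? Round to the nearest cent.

Profitable loop is NOK → GBP → NZD → NOK:
NOK 71,000.00 ÷ 13.2279 = GBP 5,367.44
GBP 5,367.44 × 1.81408 = NZD 9,736.97
NZD 9,736.97 ÷ 0.136240 = NOK 71,469.25
Profit = NOK 71,469.25 − NOK 71,000.00

Profit: NOK 469.25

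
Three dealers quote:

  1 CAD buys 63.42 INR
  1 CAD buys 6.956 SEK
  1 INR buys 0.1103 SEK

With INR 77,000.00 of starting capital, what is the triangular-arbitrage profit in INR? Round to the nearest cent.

Profit: INR 434.22

Profitable loop is INR → SEK → CAD → INR:
INR 77,000.00 × 0.1103 = SEK 8,493.10
SEK 8,493.10 ÷ 6.956 = CAD 1,220.97
CAD 1,220.97 × 63.42 = INR 77,434.22
Profit = INR 77,434.22 − INR 77,000.00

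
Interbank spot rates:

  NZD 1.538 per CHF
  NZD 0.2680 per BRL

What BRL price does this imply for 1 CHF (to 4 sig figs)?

1 CHF × 1.538 = 1.538 NZD
1.538 NZD ÷ 0.2680 = 5.73881 BRL

CHF/BRL = 5.739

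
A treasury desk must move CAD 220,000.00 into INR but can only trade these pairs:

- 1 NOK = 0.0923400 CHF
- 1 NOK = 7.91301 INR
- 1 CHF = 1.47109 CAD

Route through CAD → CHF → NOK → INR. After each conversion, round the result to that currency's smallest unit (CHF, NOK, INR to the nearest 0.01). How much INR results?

CAD 220,000.00 ÷ 1.47109 = CHF 149,548.97
CHF 149,548.97 ÷ 0.0923400 = NOK 1,619,547.00
NOK 1,619,547.00 × 7.91301 = INR 12,815,491.61

INR 12,815,491.61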